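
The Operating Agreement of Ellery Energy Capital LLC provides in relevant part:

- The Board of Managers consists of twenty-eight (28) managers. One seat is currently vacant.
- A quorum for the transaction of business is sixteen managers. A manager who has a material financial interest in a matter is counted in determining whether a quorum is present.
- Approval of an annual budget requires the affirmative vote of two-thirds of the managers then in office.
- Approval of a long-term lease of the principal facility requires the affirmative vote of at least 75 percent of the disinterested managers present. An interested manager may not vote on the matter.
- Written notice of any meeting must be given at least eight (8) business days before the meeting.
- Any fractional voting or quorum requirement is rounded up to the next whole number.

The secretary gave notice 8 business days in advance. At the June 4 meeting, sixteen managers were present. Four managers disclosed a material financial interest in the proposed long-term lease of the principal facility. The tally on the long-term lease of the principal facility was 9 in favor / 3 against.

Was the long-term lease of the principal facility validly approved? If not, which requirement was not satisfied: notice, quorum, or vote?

Valid — all requirements satisfied.

Notice: 8 business days given; 8 required (8 ≥ 8). Satisfied.
Quorum: 16 present (interested managers count toward quorum); quorum is 16. Satisfied.
Vote: the long-term lease of the principal facility requires three-fourths of the disinterested managers present (16 − 4 = 12). 3/4 of 12 = 9, so 9 affirmative votes are needed; 9 voted in favor. Satisfied.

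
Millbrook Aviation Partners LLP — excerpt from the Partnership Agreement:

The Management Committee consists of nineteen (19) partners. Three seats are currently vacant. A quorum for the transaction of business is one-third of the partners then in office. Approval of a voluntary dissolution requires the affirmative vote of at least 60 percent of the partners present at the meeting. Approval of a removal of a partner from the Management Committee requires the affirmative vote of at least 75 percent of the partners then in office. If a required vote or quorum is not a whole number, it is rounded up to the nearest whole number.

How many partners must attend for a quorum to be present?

6

1/3 of 16 = 5.33, rounded up to 6.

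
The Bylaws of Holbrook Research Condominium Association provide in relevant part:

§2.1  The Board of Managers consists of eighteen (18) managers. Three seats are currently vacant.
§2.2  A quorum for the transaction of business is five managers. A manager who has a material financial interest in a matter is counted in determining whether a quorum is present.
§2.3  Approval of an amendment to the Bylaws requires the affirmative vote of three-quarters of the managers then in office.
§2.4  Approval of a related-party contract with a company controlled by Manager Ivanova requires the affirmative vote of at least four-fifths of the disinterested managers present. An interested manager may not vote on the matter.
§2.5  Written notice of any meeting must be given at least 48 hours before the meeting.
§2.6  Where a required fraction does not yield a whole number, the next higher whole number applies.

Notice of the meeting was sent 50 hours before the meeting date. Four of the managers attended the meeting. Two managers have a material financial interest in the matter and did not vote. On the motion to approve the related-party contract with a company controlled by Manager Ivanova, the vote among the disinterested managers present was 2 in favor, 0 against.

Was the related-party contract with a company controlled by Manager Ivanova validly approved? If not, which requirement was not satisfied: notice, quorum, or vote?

Invalid — quorum requirement not satisfied.

Notice: 50 hours given; 48 required (50 ≥ 48). Satisfied.
Quorum: 4 present (interested managers count toward quorum); quorum is 5. Not satisfied.
Vote: the related-party contract with a company controlled by Manager Ivanova requires four-fifths of the disinterested managers present (4 − 2 = 2). 4/5 of 2 = 1.60, rounded up to 2, so 2 affirmative votes are needed; 2 voted in favor. Satisfied. (Moot — without a quorum no business can be validly transacted.)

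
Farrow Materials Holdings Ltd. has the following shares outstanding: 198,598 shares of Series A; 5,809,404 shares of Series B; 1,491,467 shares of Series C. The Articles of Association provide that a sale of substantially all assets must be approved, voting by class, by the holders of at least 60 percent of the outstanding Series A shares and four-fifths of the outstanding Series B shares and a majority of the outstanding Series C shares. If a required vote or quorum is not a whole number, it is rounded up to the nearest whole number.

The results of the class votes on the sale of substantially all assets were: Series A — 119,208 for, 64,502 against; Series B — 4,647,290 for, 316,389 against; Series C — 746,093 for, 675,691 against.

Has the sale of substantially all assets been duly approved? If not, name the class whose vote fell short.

Not approved — the Series B shares did not give the required vote.

Series A: 3/5 of 198598 = 119158.80, rounded up to 119159; 119,159 required, 119,208 in favor — approved.
Series B: 4/5 of 5809404 = 4647523.20, rounded up to 4647524; 4,647,524 required, 4,647,290 in favor — not approved.
Series C: a majority of 1491467 is 745734; 745,734 required, 746,093 in favor — approved.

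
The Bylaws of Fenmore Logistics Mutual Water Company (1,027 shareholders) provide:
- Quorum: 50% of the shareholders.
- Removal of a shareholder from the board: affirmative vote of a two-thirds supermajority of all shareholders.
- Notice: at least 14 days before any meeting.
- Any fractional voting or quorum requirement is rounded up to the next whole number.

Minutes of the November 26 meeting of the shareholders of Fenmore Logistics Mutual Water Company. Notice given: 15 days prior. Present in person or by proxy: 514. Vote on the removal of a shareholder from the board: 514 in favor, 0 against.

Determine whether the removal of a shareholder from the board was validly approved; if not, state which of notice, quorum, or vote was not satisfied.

Invalid — vote requirement not satisfied.

Notice: 15 days given; 14 required. Satisfied.
Quorum: 50% of 1,027 = 513.50, rounded up to 514; 514 present. Satisfied.
Vote: requires two-thirds of all shareholders (1,027); 2/3 of 1027 = 684.67, rounded up to 685, so 685 needed; 514 in favor. Not satisfied.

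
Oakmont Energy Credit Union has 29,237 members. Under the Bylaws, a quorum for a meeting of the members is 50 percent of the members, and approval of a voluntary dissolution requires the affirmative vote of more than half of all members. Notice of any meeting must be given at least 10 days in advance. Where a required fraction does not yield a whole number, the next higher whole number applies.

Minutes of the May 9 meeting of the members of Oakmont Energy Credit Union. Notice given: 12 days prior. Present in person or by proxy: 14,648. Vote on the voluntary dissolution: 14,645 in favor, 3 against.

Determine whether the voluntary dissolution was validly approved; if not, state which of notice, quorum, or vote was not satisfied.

Notice: 12 days given; 10 required. Satisfied.
Quorum: 50% of 29,237 = 14,618.50, rounded up to 14,619; 14,648 present. Satisfied.
Vote: requires a majority of all members (29,237); a majority of 29237 is 14619, so 14,619 needed; 14,645 in favor. Satisfied.

Valid — all requirements satisfied.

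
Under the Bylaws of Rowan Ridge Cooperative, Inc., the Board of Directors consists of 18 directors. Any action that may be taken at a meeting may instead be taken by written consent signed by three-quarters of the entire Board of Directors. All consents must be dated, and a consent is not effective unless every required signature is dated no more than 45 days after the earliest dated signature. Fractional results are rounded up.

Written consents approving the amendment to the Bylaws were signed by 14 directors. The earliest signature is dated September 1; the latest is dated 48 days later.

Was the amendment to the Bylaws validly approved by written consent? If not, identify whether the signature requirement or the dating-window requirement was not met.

Not effective — dating-window requirement not satisfied.

Signatures required: three-quarters of 18 — 3/4 of 18 = 13.50, rounded up to 14, so 14 needed; 14 signed. Sufficient.
Dating window: the latest signature is 48 days after the earliest; the limit is 45 days. Outside the window.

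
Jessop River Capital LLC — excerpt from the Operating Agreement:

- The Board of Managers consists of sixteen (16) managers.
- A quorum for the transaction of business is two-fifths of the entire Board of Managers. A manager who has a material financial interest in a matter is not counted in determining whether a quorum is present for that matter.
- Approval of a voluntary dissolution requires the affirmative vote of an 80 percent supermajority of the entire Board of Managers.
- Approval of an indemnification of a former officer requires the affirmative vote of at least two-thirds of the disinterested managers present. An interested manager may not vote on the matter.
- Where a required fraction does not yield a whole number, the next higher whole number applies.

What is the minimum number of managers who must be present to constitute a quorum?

2/5 of 16 = 6.40, rounded up to 7.

7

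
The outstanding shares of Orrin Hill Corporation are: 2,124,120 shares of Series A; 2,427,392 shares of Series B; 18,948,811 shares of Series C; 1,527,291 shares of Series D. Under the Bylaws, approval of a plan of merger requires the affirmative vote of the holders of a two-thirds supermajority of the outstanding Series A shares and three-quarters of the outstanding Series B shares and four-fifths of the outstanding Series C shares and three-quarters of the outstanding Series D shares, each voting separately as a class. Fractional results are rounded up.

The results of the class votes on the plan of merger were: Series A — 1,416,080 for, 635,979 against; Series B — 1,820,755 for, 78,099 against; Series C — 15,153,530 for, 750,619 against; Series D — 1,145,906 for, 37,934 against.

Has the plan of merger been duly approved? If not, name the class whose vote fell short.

Series A: 2/3 of 2124120 = 1416080; 1,416,080 required, 1,416,080 in favor — approved.
Series B: 3/4 of 2427392 = 1820544; 1,820,544 required, 1,820,755 in favor — approved.
Series C: 4/5 of 18948811 = 15159048.80, rounded up to 15159049; 15,159,049 required, 15,153,530 in favor — not approved.
Series D: 3/4 of 1527291 = 1145468.25, rounded up to 1145469; 1,145,469 required, 1,145,906 in favor — approved.

Not approved — the Series C shares did not give the required vote.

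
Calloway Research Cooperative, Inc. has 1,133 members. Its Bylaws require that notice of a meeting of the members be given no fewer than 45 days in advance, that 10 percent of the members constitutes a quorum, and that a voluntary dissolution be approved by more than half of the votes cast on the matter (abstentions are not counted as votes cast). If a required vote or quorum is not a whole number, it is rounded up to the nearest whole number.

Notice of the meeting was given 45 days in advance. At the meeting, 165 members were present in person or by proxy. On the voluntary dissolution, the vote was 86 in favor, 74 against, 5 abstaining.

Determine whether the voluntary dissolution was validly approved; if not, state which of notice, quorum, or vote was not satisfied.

Valid — all requirements satisfied.

Notice: 45 days given; 45 required. Satisfied.
Quorum: 10% of 1,133 = 113.30, rounded up to 114; 165 present. Satisfied.
Vote: requires a majority of the votes cast (165 − 5 abstaining = 160); a majority of 160 is 81, so 81 needed; 86 in favor. Satisfied.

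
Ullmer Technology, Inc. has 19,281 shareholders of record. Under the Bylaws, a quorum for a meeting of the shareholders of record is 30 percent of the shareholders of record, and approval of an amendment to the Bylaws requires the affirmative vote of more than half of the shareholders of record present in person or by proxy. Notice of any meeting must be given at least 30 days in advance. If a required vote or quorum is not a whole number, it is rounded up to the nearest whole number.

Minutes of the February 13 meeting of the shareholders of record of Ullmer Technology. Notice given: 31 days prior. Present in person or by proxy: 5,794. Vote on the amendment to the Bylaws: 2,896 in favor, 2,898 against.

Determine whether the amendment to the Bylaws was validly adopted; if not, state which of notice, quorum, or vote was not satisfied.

Invalid — vote requirement not satisfied.

Notice: 31 days given; 30 required. Satisfied.
Quorum: 30% of 19,281 = 5,784.30, rounded up to 5,785; 5,794 present. Satisfied.
Vote: requires a majority of those present (5,794); a majority of 5794 is 2898, so 2,898 needed; 2,896 in favor. Not satisfied.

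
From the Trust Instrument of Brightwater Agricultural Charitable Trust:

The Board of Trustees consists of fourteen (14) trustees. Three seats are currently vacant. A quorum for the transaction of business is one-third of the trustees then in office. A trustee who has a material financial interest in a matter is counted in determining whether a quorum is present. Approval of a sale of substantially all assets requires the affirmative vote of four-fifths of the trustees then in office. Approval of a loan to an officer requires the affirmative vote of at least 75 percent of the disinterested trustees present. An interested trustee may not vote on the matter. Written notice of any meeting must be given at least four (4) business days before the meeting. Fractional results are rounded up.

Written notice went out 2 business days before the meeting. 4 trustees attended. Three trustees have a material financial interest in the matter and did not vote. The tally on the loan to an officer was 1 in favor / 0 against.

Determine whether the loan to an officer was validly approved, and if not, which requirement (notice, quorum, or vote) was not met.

Invalid — notice requirement not satisfied.

Notice: 2 business days given; 4 required (2 < 4). Not satisfied.
Quorum: 4 present (interested trustees count toward quorum); quorum is 4. Satisfied.
Vote: the loan to an officer requires three-fourths of the disinterested trustees present (4 − 3 = 1). 3/4 of 1 = 0.75, rounded up to 1, so 1 affirmative vote is needed; 1 voted in favor. Satisfied.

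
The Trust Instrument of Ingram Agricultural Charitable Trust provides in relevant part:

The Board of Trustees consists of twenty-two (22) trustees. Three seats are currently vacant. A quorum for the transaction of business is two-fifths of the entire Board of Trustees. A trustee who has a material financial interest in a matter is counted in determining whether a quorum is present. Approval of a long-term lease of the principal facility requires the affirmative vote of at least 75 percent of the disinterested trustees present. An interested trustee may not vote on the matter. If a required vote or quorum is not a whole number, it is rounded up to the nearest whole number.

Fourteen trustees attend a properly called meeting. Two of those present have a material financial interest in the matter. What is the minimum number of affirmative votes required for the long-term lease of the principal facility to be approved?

9

The long-term lease of the principal facility requires three-fourths of the disinterested trustees present (14 − 2 = 12).
3/4 of 12 = 9.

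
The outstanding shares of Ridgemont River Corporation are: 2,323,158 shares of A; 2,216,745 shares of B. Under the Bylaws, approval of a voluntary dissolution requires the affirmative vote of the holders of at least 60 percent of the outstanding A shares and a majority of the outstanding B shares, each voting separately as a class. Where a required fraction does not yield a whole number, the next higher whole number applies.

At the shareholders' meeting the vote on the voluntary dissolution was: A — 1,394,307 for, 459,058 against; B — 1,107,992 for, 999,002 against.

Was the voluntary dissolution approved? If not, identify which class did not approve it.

Not approved — the B shares did not give the required vote.

A: 3/5 of 2323158 = 1393894.80, rounded up to 1393895; 1,393,895 required, 1,394,307 in favor — approved.
B: a majority of 2216745 is 1108373; 1,108,373 required, 1,107,992 in favor — not approved.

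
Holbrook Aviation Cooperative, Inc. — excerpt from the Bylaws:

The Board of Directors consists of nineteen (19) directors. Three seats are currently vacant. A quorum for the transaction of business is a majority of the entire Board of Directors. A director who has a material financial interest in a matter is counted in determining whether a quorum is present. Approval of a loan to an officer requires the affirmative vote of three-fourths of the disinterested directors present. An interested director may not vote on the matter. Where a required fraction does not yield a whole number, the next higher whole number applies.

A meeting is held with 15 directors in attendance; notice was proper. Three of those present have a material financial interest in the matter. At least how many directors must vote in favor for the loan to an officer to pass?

9

The loan to an officer requires three-fourths of the disinterested directors present (15 − 3 = 12).
3/4 of 12 = 9.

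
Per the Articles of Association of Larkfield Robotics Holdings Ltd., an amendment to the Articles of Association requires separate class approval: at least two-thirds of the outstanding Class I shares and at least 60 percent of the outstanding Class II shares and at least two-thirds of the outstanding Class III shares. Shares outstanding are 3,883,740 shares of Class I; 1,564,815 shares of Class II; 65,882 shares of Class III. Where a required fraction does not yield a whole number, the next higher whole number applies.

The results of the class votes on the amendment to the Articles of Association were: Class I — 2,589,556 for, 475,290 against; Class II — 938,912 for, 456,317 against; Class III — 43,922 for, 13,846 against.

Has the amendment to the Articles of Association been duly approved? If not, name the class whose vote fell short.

Approved — every class gave the required vote.

Class I: 2/3 of 3883740 = 2589160; 2,589,160 required, 2,589,556 in favor — approved.
Class II: 3/5 of 1564815 = 938889; 938,889 required, 938,912 in favor — approved.
Class III: 2/3 of 65882 = 43921.33, rounded up to 43922; 43,922 required, 43,922 in favor — approved.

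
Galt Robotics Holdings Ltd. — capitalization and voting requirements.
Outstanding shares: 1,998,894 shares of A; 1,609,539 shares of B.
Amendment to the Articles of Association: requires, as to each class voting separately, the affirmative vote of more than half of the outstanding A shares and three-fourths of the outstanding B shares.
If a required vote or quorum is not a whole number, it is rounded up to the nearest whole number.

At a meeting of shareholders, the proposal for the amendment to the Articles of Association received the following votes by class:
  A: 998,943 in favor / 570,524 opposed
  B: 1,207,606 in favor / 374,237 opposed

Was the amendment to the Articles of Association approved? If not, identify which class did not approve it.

Not approved — the A shares did not give the required vote.

A: a majority of 1998894 is 999448; 999,448 required, 998,943 in favor — not approved.
B: 3/4 of 1609539 = 1207154.25, rounded up to 1207155; 1,207,155 required, 1,207,606 in favor — approved.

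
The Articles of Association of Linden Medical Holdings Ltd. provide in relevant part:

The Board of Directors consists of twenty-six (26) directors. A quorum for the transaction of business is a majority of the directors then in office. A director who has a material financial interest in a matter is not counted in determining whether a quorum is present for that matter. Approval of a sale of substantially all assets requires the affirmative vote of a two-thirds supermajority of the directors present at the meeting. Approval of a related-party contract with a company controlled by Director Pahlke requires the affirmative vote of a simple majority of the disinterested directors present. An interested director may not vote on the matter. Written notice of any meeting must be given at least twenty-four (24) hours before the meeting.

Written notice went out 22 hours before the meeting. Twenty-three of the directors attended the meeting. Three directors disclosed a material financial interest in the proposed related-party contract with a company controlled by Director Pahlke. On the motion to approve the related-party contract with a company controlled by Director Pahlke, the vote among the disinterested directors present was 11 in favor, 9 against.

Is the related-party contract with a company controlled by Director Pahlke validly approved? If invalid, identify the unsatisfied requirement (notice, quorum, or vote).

Notice: 22 hours given; 24 required (22 < 24). Not satisfied.
Quorum: 23 present, but the 3 interested directors do not count, leaving 20. Quorum is 14. Satisfied.
Vote: the related-party contract with a company controlled by Director Pahlke requires a majority of the disinterested directors present (23 − 3 = 20). A majority of 20 is 11, so 11 affirmative votes are needed; 11 voted in favor. Satisfied.

Invalid — notice requirement not satisfied.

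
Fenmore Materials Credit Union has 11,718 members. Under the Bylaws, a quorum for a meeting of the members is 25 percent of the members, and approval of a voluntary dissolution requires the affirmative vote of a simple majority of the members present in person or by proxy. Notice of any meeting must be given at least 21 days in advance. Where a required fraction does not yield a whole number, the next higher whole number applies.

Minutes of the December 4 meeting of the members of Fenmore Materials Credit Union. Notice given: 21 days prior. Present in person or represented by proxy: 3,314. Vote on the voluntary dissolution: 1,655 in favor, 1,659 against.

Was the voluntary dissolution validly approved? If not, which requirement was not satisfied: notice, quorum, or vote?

Notice: 21 days given; 21 required. Satisfied.
Quorum: 25% of 11,718 = 2,929.50, rounded up to 2,930; 3,314 present. Satisfied.
Vote: requires a majority of those present (3,314); a majority of 3314 is 1658, so 1,658 needed; 1,655 in favor. Not satisfied.

Invalid — vote requirement not satisfied.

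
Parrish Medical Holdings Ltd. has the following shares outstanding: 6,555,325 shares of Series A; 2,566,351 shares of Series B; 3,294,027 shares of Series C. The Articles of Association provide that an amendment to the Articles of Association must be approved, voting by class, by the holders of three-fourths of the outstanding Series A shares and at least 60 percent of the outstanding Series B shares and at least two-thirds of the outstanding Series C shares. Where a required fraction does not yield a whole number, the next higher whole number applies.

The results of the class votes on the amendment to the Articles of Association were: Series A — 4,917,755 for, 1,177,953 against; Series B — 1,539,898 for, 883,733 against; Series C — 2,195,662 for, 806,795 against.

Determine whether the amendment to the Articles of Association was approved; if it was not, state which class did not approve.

Series A: 3/4 of 6555325 = 4916493.75, rounded up to 4916494; 4,916,494 required, 4,917,755 in favor — approved.
Series B: 3/5 of 2566351 = 1539810.60, rounded up to 1539811; 1,539,811 required, 1,539,898 in favor — approved.
Series C: 2/3 of 3294027 = 2196018; 2,196,018 required, 2,195,662 in favor — not approved.

Not approved — the Series C shares did not give the required vote.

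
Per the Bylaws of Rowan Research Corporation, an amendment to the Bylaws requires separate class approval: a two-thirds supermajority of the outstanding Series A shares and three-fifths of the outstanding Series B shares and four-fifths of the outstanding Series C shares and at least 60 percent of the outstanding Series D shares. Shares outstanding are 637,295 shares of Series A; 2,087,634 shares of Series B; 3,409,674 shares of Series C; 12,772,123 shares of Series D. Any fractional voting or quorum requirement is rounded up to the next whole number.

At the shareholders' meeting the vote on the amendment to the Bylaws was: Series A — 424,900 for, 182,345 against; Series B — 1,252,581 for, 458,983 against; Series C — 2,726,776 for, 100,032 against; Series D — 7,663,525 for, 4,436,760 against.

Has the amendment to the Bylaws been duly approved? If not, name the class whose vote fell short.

Series A: 2/3 of 637295 = 424863.33, rounded up to 424864; 424,864 required, 424,900 in favor — approved.
Series B: 3/5 of 2087634 = 1252580.40, rounded up to 1252581; 1,252,581 required, 1,252,581 in favor — approved.
Series C: 4/5 of 3409674 = 2727739.20, rounded up to 2727740; 2,727,740 required, 2,726,776 in favor — not approved.
Series D: 3/5 of 12772123 = 7663273.80, rounded up to 7663274; 7,663,274 required, 7,663,525 in favor — approved.

Not approved — the Series C shares did not give the required vote.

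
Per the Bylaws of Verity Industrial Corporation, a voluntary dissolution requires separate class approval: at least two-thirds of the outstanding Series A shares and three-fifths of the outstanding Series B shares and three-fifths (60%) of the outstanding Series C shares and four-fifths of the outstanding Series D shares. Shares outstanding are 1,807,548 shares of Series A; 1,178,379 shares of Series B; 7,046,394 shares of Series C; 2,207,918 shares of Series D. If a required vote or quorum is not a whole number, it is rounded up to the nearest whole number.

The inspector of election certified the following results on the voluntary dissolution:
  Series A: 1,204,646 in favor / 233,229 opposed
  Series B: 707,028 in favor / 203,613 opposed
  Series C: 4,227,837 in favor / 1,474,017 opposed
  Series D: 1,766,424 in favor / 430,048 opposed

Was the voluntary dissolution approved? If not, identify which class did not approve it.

Not approved — the Series A shares did not give the required vote.

Series A: 2/3 of 1807548 = 1205032; 1,205,032 required, 1,204,646 in favor — not approved.
Series B: 3/5 of 1178379 = 707027.40, rounded up to 707028; 707,028 required, 707,028 in favor — approved.
Series C: 3/5 of 7046394 = 4227836.40, rounded up to 4227837; 4,227,837 required, 4,227,837 in favor — approved.
Series D: 4/5 of 2207918 = 1766334.40, rounded up to 1766335; 1,766,335 required, 1,766,424 in favor — approved.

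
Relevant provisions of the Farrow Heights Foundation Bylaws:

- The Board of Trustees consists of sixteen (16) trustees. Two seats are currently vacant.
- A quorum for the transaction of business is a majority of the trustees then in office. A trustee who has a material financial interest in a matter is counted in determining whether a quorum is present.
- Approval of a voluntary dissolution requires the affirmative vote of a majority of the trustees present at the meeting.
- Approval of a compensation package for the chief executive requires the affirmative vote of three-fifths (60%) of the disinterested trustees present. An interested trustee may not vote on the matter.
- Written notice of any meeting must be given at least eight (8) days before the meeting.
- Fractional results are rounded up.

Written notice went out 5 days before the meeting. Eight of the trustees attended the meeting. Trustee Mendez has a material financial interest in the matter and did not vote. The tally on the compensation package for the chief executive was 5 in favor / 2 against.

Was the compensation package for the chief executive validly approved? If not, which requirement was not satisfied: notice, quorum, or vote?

Notice: 5 days given; 8 required (5 < 8). Not satisfied.
Quorum: 8 present (interested trustees count toward quorum); quorum is 8. Satisfied.
Vote: the compensation package for the chief executive requires three-fifths of the disinterested trustees present (8 − 1 = 7). 3/5 of 7 = 4.20, rounded up to 5, so 5 affirmative votes are needed; 5 voted in favor. Satisfied.

Invalid — notice requirement not satisfied.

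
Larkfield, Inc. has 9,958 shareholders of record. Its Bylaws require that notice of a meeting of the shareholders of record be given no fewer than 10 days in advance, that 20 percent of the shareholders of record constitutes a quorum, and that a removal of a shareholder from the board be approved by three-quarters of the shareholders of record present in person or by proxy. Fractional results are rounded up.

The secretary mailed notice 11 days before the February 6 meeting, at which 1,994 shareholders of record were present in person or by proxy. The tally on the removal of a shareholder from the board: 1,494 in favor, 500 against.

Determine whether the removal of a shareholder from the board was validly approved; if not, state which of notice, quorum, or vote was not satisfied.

Notice: 11 days given; 10 required. Satisfied.
Quorum: 20% of 9,958 = 1,991.60, rounded up to 1,992; 1,994 present. Satisfied.
Vote: requires three-fourths of those present (1,994); 3/4 of 1994 = 1495.50, rounded up to 1496, so 1,496 needed; 1,494 in favor. Not satisfied.

Invalid — vote requirement not satisfied.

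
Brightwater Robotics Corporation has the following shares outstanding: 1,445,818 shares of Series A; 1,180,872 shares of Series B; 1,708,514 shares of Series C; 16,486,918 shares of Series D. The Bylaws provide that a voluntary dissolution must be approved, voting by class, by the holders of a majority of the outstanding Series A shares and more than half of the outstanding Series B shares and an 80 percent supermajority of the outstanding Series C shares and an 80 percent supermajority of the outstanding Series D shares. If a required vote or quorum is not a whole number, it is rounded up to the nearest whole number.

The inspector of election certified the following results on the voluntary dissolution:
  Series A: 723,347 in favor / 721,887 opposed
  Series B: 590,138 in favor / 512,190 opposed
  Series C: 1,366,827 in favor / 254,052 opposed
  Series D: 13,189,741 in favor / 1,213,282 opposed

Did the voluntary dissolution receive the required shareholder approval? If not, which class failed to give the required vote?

Series A: a majority of 1445818 is 722910; 722,910 required, 723,347 in favor — approved.
Series B: a majority of 1180872 is 590437; 590,437 required, 590,138 in favor — not approved.
Series C: 4/5 of 1708514 = 1366811.20, rounded up to 1366812; 1,366,812 required, 1,366,827 in favor — approved.
Series D: 4/5 of 16486918 = 13189534.40, rounded up to 13189535; 13,189,535 required, 13,189,741 in favor — approved.

Not approved — the Series B shares did not give the required vote.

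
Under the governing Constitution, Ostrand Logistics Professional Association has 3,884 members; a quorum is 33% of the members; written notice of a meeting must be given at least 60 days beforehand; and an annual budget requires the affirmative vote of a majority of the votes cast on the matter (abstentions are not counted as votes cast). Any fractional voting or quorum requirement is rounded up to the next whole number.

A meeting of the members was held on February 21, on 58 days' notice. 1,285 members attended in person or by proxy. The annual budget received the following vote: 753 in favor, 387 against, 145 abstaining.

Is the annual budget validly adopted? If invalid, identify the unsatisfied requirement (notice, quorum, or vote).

Notice: 58 days given; 60 required. Not satisfied.
Quorum: 33% of 3,884 = 1,281.72, rounded up to 1,282; 1,285 present. Satisfied.
Vote: requires a majority of the votes cast (1,285 − 145 abstaining = 1,140); a majority of 1140 is 571, so 571 needed; 753 in favor. Satisfied.

Invalid — notice requirement not satisfied.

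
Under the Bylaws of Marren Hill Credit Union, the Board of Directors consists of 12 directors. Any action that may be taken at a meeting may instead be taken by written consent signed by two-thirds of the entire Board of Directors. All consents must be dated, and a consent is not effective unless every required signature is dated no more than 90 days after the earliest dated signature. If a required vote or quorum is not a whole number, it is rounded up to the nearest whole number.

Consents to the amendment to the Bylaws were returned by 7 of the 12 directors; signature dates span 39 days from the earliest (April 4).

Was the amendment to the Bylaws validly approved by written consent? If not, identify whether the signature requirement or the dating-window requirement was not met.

Not effective — insufficient signatures.

Signatures required: two-thirds of 12 — 2/3 of 12 = 8, so 8 needed; 7 signed. Insufficient.
Dating window: the latest signature is 39 days after the earliest; the limit is 90 days. Within the window.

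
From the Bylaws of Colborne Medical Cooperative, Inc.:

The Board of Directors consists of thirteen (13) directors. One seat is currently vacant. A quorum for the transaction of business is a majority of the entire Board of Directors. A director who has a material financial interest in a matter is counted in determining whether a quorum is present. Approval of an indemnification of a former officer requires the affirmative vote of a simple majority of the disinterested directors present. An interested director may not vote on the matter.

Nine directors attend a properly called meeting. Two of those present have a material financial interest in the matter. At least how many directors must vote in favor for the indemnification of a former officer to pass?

The indemnification of a former officer requires a majority of the disinterested directors present (9 − 2 = 7).
A majority of 7 is 4.

4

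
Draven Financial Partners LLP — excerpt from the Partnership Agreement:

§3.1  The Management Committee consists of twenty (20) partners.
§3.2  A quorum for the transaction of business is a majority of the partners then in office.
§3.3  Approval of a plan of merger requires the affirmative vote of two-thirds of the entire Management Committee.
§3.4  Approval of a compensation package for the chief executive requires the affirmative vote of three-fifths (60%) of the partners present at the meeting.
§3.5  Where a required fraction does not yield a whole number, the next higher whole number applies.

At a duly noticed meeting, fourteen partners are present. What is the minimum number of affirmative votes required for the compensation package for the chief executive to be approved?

9

The compensation package for the chief executive requires three-fifths of the partners present (14).
3/5 of 14 = 8.40, rounded up to 9.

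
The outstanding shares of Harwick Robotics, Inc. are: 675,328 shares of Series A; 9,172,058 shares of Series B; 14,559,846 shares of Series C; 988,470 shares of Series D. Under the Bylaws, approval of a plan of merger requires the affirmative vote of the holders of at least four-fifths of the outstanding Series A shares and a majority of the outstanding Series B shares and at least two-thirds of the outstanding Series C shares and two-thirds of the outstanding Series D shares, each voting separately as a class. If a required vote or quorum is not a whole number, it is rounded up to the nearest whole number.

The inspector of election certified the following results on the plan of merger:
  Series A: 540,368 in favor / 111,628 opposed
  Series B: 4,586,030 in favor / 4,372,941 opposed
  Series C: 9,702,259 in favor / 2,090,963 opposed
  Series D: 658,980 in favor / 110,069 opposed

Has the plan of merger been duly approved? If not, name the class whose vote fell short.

Series A: 4/5 of 675328 = 540262.40, rounded up to 540263; 540,263 required, 540,368 in favor — approved.
Series B: a majority of 9172058 is 4586030; 4,586,030 required, 4,586,030 in favor — approved.
Series C: 2/3 of 14559846 = 9706564; 9,706,564 required, 9,702,259 in favor — not approved.
Series D: 2/3 of 988470 = 658980; 658,980 required, 658,980 in favor — approved.

Not approved — the Series C shares did not give the required vote.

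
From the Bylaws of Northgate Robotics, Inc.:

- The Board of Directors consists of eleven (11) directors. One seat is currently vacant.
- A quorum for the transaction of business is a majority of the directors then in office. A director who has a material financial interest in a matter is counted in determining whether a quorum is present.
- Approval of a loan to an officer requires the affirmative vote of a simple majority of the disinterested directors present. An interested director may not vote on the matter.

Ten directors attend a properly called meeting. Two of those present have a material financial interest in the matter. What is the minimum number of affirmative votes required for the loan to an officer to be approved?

The loan to an officer requires a majority of the disinterested directors present (10 − 2 = 8).
A majority of 8 is 5.

5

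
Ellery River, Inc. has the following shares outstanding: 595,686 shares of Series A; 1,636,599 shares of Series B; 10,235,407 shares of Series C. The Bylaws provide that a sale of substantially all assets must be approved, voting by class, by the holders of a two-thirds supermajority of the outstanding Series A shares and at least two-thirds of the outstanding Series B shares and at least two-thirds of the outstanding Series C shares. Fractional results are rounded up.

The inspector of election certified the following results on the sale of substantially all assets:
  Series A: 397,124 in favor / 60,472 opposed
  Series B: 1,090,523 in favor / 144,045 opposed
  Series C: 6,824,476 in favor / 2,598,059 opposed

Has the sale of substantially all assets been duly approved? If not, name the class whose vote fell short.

Not approved — the Series B shares did not give the required vote.

Series A: 2/3 of 595686 = 397124; 397,124 required, 397,124 in favor — approved.
Series B: 2/3 of 1636599 = 1091066; 1,091,066 required, 1,090,523 in favor — not approved.
Series C: 2/3 of 10235407 = 6823604.67, rounded up to 6823605; 6,823,605 required, 6,824,476 in favor — approved.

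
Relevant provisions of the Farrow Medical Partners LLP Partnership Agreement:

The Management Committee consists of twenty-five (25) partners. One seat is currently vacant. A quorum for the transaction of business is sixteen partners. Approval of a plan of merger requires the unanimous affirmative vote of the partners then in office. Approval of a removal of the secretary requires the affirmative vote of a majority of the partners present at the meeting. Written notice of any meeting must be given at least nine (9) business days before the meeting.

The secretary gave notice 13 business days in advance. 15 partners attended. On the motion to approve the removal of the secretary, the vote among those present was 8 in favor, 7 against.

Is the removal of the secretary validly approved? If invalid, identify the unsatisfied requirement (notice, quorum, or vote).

Invalid — quorum requirement not satisfied.

Notice: 13 business days given; 9 required (13 ≥ 9). Satisfied.
Quorum: 15 present; quorum is 16. Not satisfied.
Vote: the removal of the secretary requires a majority of the partners present (15). A majority of 15 is 8, so 8 affirmative votes are needed; 8 voted in favor. Satisfied. (Moot — without a quorum no business can be validly transacted.)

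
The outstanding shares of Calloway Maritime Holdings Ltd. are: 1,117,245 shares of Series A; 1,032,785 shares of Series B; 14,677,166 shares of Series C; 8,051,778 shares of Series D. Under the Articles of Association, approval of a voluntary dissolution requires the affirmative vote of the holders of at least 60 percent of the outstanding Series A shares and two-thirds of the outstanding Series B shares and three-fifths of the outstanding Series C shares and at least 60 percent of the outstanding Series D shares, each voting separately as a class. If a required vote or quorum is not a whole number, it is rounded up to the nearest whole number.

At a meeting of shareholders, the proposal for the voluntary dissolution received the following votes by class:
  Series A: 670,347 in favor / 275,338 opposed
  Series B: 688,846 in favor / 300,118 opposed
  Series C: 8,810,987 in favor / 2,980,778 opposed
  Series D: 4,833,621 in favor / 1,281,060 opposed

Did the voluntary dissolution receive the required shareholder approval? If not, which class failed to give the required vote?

Approved — every class gave the required vote.

Series A: 3/5 of 1117245 = 670347; 670,347 required, 670,347 in favor — approved.
Series B: 2/3 of 1032785 = 688523.33, rounded up to 688524; 688,524 required, 688,846 in favor — approved.
Series C: 3/5 of 14677166 = 8806299.60, rounded up to 8806300; 8,806,300 required, 8,810,987 in favor — approved.
Series D: 3/5 of 8051778 = 4831066.80, rounded up to 4831067; 4,831,067 required, 4,833,621 in favor — approved.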